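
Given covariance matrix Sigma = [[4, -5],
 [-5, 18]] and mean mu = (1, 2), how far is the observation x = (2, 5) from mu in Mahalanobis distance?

Step 1 — centre the observation: (x - mu) = (1, 3).

Step 2 — invert Sigma. det(Sigma) = 4·18 - (-5)² = 47.
  Sigma^{-1} = (1/det) · [[d, -b], [-b, a]] = [[0.383, 0.1064],
 [0.1064, 0.0851]].

Step 3 — form the quadratic (x - mu)^T · Sigma^{-1} · (x - mu):
  Sigma^{-1} · (x - mu) = (0.7021, 0.3617).
  (x - mu)^T · [Sigma^{-1} · (x - mu)] = (1)·(0.7021) + (3)·(0.3617) = 1.7872.

Step 4 — take square root: d = √(1.7872) ≈ 1.3369.

d(x, mu) = √(1.7872) ≈ 1.3369


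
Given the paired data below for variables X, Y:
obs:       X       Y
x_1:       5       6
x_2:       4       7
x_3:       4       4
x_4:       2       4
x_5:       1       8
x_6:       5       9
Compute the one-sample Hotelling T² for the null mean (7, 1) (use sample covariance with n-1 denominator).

Step 1 — sample mean vector:
  mean(X) = (5 + 4 + 4 + 2 + 1 + 5) / 6 = 21/6 = 3.5
  mean(Y) = (6 + 7 + 4 + 4 + 8 + 9) / 6 = 38/6 = 6.3333
  x̄ = (3.5, 6.3333),  deviation x̄ - mu_0 = (3.5, 6.3333) - (7, 1) = (-3.5, 5.3333).

Step 2 — sample covariance matrix, S[i,j] = (1/(n-1)) · Σ_k (x_{k,i} - mean_i) · (x_{k,j} - mean_j), divisor n-1 = 5:
  S[X,X] = ((1.5)·(1.5) + (0.5)·(0.5) + (0.5)·(0.5) + (-1.5)·(-1.5) + (-2.5)·(-2.5) + (1.5)·(1.5)) / 5 = 13.5/5 = 2.7
  S[X,Y] = ((1.5)·(-0.3333) + (0.5)·(0.6667) + (0.5)·(-2.3333) + (-1.5)·(-2.3333) + (-2.5)·(1.6667) + (1.5)·(2.6667)) / 5 = 2/5 = 0.4
  S[Y,Y] = ((-0.3333)·(-0.3333) + (0.6667)·(0.6667) + (-2.3333)·(-2.3333) + (-2.3333)·(-2.3333) + (1.6667)·(1.6667) + (2.6667)·(2.6667)) / 5 = 21.3333/5 = 4.2667
  S = [[2.7, 0.4],
 [0.4, 4.2667]].

Step 3 — invert S. det(S) = 2.7·4.2667 - (0.4)² = 11.36.
  S^{-1} = (1/det) · [[d, -b], [-b, a]] = [[0.3756, -0.0352],
 [-0.0352, 0.2377]].

Step 4 — quadratic form (x̄ - mu_0)^T · S^{-1} · (x̄ - mu_0):
  S^{-1} · (x̄ - mu_0) = (-1.5023, 1.3908),
  (x̄ - mu_0)^T · [...] = (-3.5)·(-1.5023) + (5.3333)·(1.3908) = 12.6761.

Step 5 — scale by n: T² = 6 · 12.6761 = 76.0563.

T² ≈ 76.0563


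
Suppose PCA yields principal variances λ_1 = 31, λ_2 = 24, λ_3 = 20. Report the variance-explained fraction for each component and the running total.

Step 1 — total variance = trace(Sigma) = Σ λ_i = 31 + 24 + 20 = 75.

Step 2 — fraction explained by component i = λ_i / Σ λ:
  PC1: 31/75 = 0.4133
  PC2: 24/75 = 0.32
  PC3: 20/75 = 0.2667

Step 3 — cumulative fraction after k components = (λ_1 + ... + λ_k) / Σ λ:
  k = 1: 31/75 = 0.4133
  k = 2: (31 + 24)/75 = 55/75 = 0.7333
  k = 3: (31 + 24 + 20)/75 = 75/75 = 1

Summary (fraction, with percent):

explained: PC1 0.4133 (41.33%), PC2 0.32 (32%), PC3 0.2667 (26.67%);  cumulative: 0.4133, 0.7333, 1


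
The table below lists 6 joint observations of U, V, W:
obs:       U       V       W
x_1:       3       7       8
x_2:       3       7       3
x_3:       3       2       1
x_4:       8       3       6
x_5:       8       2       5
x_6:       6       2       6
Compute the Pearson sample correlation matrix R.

Step 1 — column means:
  mean(U) = (3 + 3 + 3 + 8 + 8 + 6) / 6 = 31/6 = 5.1667
  mean(V) = (7 + 7 + 2 + 3 + 2 + 2) / 6 = 23/6 = 3.8333
  mean(W) = (8 + 3 + 1 + 6 + 5 + 6) / 6 = 29/6 = 4.8333

Step 2 — sample variances and covariances s[i,j] = (1/(n-1)) · Σ_k (x_{k,i} - mean_i) · (x_{k,j} - mean_j), with n-1 = 5:
  s[U,U] = ((-2.1667)·(-2.1667) + (-2.1667)·(-2.1667) + (-2.1667)·(-2.1667) + (2.8333)·(2.8333) + (2.8333)·(2.8333) + (0.8333)·(0.8333)) / 5 = 30.8333/5 = 6.1667
  s[U,V] = ((-2.1667)·(3.1667) + (-2.1667)·(3.1667) + (-2.1667)·(-1.8333) + (2.8333)·(-0.8333) + (2.8333)·(-1.8333) + (0.8333)·(-1.8333)) / 5 = -18.8333/5 = -3.7667
  s[U,W] = ((-2.1667)·(3.1667) + (-2.1667)·(-1.8333) + (-2.1667)·(-3.8333) + (2.8333)·(1.1667) + (2.8333)·(0.1667) + (0.8333)·(1.1667)) / 5 = 10.1667/5 = 2.0333
  s[V,V] = ((3.1667)·(3.1667) + (3.1667)·(3.1667) + (-1.8333)·(-1.8333) + (-0.8333)·(-0.8333) + (-1.8333)·(-1.8333) + (-1.8333)·(-1.8333)) / 5 = 30.8333/5 = 6.1667
  s[V,W] = ((3.1667)·(3.1667) + (3.1667)·(-1.8333) + (-1.8333)·(-3.8333) + (-0.8333)·(1.1667) + (-1.8333)·(0.1667) + (-1.8333)·(1.1667)) / 5 = 7.8333/5 = 1.5667
  s[W,W] = ((3.1667)·(3.1667) + (-1.8333)·(-1.8333) + (-3.8333)·(-3.8333) + (1.1667)·(1.1667) + (0.1667)·(0.1667) + (1.1667)·(1.1667)) / 5 = 30.8333/5 = 6.1667
  Sample standard deviations s_i = √(s[i,i]):
  s(U) = √(6.1667) = 2.4833
  s(V) = √(6.1667) = 2.4833
  s(W) = √(6.1667) = 2.4833

Step 3 — r_{ij} = s_{ij} / (s_i · s_j):
  r[U,U] = 1 (diagonal).
  r[U,V] = -3.7667 / (2.4833 · 2.4833) = -3.7667 / 6.1667 = -0.6108
  r[U,W] = 2.0333 / (2.4833 · 2.4833) = 2.0333 / 6.1667 = 0.3297
  r[V,V] = 1 (diagonal).
  r[V,W] = 1.5667 / (2.4833 · 2.4833) = 1.5667 / 6.1667 = 0.2541
  r[W,W] = 1 (diagonal).

R is symmetric with unit diagonal. Assembling:

R = [[1, -0.6108, 0.3297],
 [-0.6108, 1, 0.2541],
 [0.3297, 0.2541, 1]]


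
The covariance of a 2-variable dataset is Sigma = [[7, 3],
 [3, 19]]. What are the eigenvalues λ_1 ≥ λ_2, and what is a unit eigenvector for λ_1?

Step 1 — characteristic polynomial of 2×2 Sigma:
  det(Sigma - λI) = λ² - trace · λ + det = 0.
  trace = 7 + 19 = 26, det = 7·19 - (3)² = 124.
Step 2 — discriminant:
  Δ = trace² - 4·det = 676 - 496 = 180.
Step 3 — eigenvalues:
  λ = (trace ± √Δ)/2 = (26 ± 13.4164)/2,
  λ_1 = 19.7082,  λ_2 = 6.2918.

Step 4 — unit eigenvector for λ_1: solve (Sigma - λ_1 I)v = 0. First row:
  (7 - 19.7082)·v_x + (3)·v_y = 0, i.e. (-12.7082)·v_x + (3)·v_y = 0,
  so v ∝ (b, λ_1 - a) = (3, 12.7082) = u.
  ||u|| = √((3)² + (12.7082)²) = √(170.4984) ≈ 13.0575,
  v_1 = u/||u|| ≈ (0.2298, 0.9732) (||v_1|| = 1).

λ_1 = 19.7082,  λ_2 = 6.2918;  v_1 ≈ (0.2298, 0.9732)


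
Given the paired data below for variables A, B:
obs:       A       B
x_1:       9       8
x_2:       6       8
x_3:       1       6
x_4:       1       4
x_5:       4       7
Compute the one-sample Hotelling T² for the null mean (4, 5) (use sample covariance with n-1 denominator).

Step 1 — sample mean vector:
  mean(A) = (9 + 6 + 1 + 1 + 4) / 5 = 21/5 = 4.2
  mean(B) = (8 + 8 + 6 + 4 + 7) / 5 = 33/5 = 6.6
  x̄ = (4.2, 6.6),  deviation x̄ - mu_0 = (4.2, 6.6) - (4, 5) = (0.2, 1.6).

Step 2 — sample covariance matrix, S[i,j] = (1/(n-1)) · Σ_k (x_{k,i} - mean_i) · (x_{k,j} - mean_j), divisor n-1 = 4:
  S[A,A] = ((4.8)·(4.8) + (1.8)·(1.8) + (-3.2)·(-3.2) + (-3.2)·(-3.2) + (-0.2)·(-0.2)) / 4 = 46.8/4 = 11.7
  S[A,B] = ((4.8)·(1.4) + (1.8)·(1.4) + (-3.2)·(-0.6) + (-3.2)·(-2.6) + (-0.2)·(0.4)) / 4 = 19.4/4 = 4.85
  S[B,B] = ((1.4)·(1.4) + (1.4)·(1.4) + (-0.6)·(-0.6) + (-2.6)·(-2.6) + (0.4)·(0.4)) / 4 = 11.2/4 = 2.8
  S = [[11.7, 4.85],
 [4.85, 2.8]].

Step 3 — invert S. det(S) = 11.7·2.8 - (4.85)² = 9.2375.
  S^{-1} = (1/det) · [[d, -b], [-b, a]] = [[0.3031, -0.525],
 [-0.525, 1.2666]].

Step 4 — quadratic form (x̄ - mu_0)^T · S^{-1} · (x̄ - mu_0):
  S^{-1} · (x̄ - mu_0) = (-0.7794, 1.9215),
  (x̄ - mu_0)^T · [...] = (0.2)·(-0.7794) + (1.6)·(1.9215) = 2.9185.

Step 5 — scale by n: T² = 5 · 2.9185 = 14.5927.

T² ≈ 14.5927


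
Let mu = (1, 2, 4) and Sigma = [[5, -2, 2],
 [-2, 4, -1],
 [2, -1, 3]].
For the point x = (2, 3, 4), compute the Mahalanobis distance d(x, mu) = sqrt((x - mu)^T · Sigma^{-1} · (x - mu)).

Step 1 — centre the observation: (x - mu) = (1, 1, 0).

Step 2 — invert Sigma (cofactor / det for 3×3, or solve directly):
  Sigma^{-1} = [[0.3143, 0.1143, -0.1714],
 [0.1143, 0.3143, 0.0286],
 [-0.1714, 0.0286, 0.4571]].

Step 3 — form the quadratic (x - mu)^T · Sigma^{-1} · (x - mu):
  Sigma^{-1} · (x - mu) = (0.4286, 0.4286, -0.1429).
  (x - mu)^T · [Sigma^{-1} · (x - mu)] = (1)·(0.4286) + (1)·(0.4286) + (0)·(-0.1429) = 0.8571.

Step 4 — take square root: d = √(0.8571) ≈ 0.9258.

d(x, mu) = √(0.8571) ≈ 0.9258


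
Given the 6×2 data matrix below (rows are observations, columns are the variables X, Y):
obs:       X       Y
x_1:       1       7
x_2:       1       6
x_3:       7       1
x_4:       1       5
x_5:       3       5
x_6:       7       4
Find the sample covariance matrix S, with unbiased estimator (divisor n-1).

Step 1 — column means:
  mean(X) = (1 + 1 + 7 + 1 + 3 + 7) / 6 = 20/6 = 3.3333
  mean(Y) = (7 + 6 + 1 + 5 + 5 + 4) / 6 = 28/6 = 4.6667

Step 2 — sample covariance S[i,j] = (1/(n-1)) · Σ_k (x_{k,i} - mean_i) · (x_{k,j} - mean_j), with n-1 = 5.
  S[X,X] = ((-2.3333)·(-2.3333) + (-2.3333)·(-2.3333) + (3.6667)·(3.6667) + (-2.3333)·(-2.3333) + (-0.3333)·(-0.3333) + (3.6667)·(3.6667)) / 5 = 43.3333/5 = 8.6667
  S[X,Y] = ((-2.3333)·(2.3333) + (-2.3333)·(1.3333) + (3.6667)·(-3.6667) + (-2.3333)·(0.3333) + (-0.3333)·(0.3333) + (3.6667)·(-0.6667)) / 5 = -25.3333/5 = -5.0667
  S[Y,Y] = ((2.3333)·(2.3333) + (1.3333)·(1.3333) + (-3.6667)·(-3.6667) + (0.3333)·(0.3333) + (0.3333)·(0.3333) + (-0.6667)·(-0.6667)) / 5 = 21.3333/5 = 4.2667

S is symmetric (S[j,i] = S[i,j]). Assembling:

S = [[8.6667, -5.0667],
 [-5.0667, 4.2667]]


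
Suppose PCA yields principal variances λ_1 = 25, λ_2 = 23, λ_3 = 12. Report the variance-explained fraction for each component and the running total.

Step 1 — total variance = trace(Sigma) = Σ λ_i = 25 + 23 + 12 = 60.

Step 2 — fraction explained by component i = λ_i / Σ λ:
  PC1: 25/60 = 0.4167
  PC2: 23/60 = 0.3833
  PC3: 12/60 = 0.2

Step 3 — cumulative fraction after k components = (λ_1 + ... + λ_k) / Σ λ:
  k = 1: 25/60 = 0.4167
  k = 2: (25 + 23)/60 = 48/60 = 0.8
  k = 3: (25 + 23 + 12)/60 = 60/60 = 1

Summary (fraction, with percent):

explained: PC1 0.4167 (41.67%), PC2 0.3833 (38.33%), PC3 0.2 (20%);  cumulative: 0.4167, 0.8, 1


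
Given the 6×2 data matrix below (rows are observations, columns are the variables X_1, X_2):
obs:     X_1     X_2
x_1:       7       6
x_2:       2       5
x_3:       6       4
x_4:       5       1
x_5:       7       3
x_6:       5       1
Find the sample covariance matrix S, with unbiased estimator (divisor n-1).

Step 1 — column means:
  mean(X_1) = (7 + 2 + 6 + 5 + 7 + 5) / 6 = 32/6 = 5.3333
  mean(X_2) = (6 + 5 + 4 + 1 + 3 + 1) / 6 = 20/6 = 3.3333

Step 2 — sample covariance S[i,j] = (1/(n-1)) · Σ_k (x_{k,i} - mean_i) · (x_{k,j} - mean_j), with n-1 = 5.
  S[X_1,X_1] = ((1.6667)·(1.6667) + (-3.3333)·(-3.3333) + (0.6667)·(0.6667) + (-0.3333)·(-0.3333) + (1.6667)·(1.6667) + (-0.3333)·(-0.3333)) / 5 = 17.3333/5 = 3.4667
  S[X_1,X_2] = ((1.6667)·(2.6667) + (-3.3333)·(1.6667) + (0.6667)·(0.6667) + (-0.3333)·(-2.3333) + (1.6667)·(-0.3333) + (-0.3333)·(-2.3333)) / 5 = 0.3333/5 = 0.0667
  S[X_2,X_2] = ((2.6667)·(2.6667) + (1.6667)·(1.6667) + (0.6667)·(0.6667) + (-2.3333)·(-2.3333) + (-0.3333)·(-0.3333) + (-2.3333)·(-2.3333)) / 5 = 21.3333/5 = 4.2667

S is symmetric (S[j,i] = S[i,j]). Assembling:

S = [[3.4667, 0.0667],
 [0.0667, 4.2667]]


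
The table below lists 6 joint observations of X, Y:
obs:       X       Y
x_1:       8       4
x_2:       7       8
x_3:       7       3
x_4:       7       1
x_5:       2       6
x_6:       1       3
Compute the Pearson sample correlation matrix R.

Step 1 — column means:
  mean(X) = (8 + 7 + 7 + 7 + 2 + 1) / 6 = 32/6 = 5.3333
  mean(Y) = (4 + 8 + 3 + 1 + 6 + 3) / 6 = 25/6 = 4.1667

Step 2 — sample variances and covariances s[i,j] = (1/(n-1)) · Σ_k (x_{k,i} - mean_i) · (x_{k,j} - mean_j), with n-1 = 5:
  s[X,X] = ((2.6667)·(2.6667) + (1.6667)·(1.6667) + (1.6667)·(1.6667) + (1.6667)·(1.6667) + (-3.3333)·(-3.3333) + (-4.3333)·(-4.3333)) / 5 = 45.3333/5 = 9.0667
  s[X,Y] = ((2.6667)·(-0.1667) + (1.6667)·(3.8333) + (1.6667)·(-1.1667) + (1.6667)·(-3.1667) + (-3.3333)·(1.8333) + (-4.3333)·(-1.1667)) / 5 = -2.3333/5 = -0.4667
  s[Y,Y] = ((-0.1667)·(-0.1667) + (3.8333)·(3.8333) + (-1.1667)·(-1.1667) + (-3.1667)·(-3.1667) + (1.8333)·(1.8333) + (-1.1667)·(-1.1667)) / 5 = 30.8333/5 = 6.1667
  Sample standard deviations s_i = √(s[i,i]):
  s(X) = √(9.0667) = 3.0111
  s(Y) = √(6.1667) = 2.4833

Step 3 — r_{ij} = s_{ij} / (s_i · s_j):
  r[X,X] = 1 (diagonal).
  r[X,Y] = -0.4667 / (3.0111 · 2.4833) = -0.4667 / 7.4774 = -0.0624
  r[Y,Y] = 1 (diagonal).

R is symmetric with unit diagonal. Assembling:

R = [[1, -0.0624],
 [-0.0624, 1]]


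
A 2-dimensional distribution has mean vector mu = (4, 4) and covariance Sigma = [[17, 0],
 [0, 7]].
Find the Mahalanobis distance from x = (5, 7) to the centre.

Step 1 — centre the observation: (x - mu) = (1, 3).

Step 2 — invert Sigma. det(Sigma) = 17·7 - (0)² = 119.
  Sigma^{-1} = (1/det) · [[d, -b], [-b, a]] = [[0.0588, 0],
 [0, 0.1429]].

Step 3 — form the quadratic (x - mu)^T · Sigma^{-1} · (x - mu):
  Sigma^{-1} · (x - mu) = (0.0588, 0.4286).
  (x - mu)^T · [Sigma^{-1} · (x - mu)] = (1)·(0.0588) + (3)·(0.4286) = 1.3445.

Step 4 — take square root: d = √(1.3445) ≈ 1.1595.

d(x, mu) = √(1.3445) ≈ 1.1595


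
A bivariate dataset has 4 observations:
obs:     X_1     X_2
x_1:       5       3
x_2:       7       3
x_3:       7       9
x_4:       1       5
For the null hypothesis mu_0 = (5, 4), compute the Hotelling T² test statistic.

Step 1 — sample mean vector:
  mean(X_1) = (5 + 7 + 7 + 1) / 4 = 20/4 = 5
  mean(X_2) = (3 + 3 + 9 + 5) / 4 = 20/4 = 5
  x̄ = (5, 5),  deviation x̄ - mu_0 = (5, 5) - (5, 4) = (0, 1).

Step 2 — sample covariance matrix, S[i,j] = (1/(n-1)) · Σ_k (x_{k,i} - mean_i) · (x_{k,j} - mean_j), divisor n-1 = 3:
  S[X_1,X_1] = ((0)·(0) + (2)·(2) + (2)·(2) + (-4)·(-4)) / 3 = 24/3 = 8
  S[X_1,X_2] = ((0)·(-2) + (2)·(-2) + (2)·(4) + (-4)·(0)) / 3 = 4/3 = 1.3333
  S[X_2,X_2] = ((-2)·(-2) + (-2)·(-2) + (4)·(4) + (0)·(0)) / 3 = 24/3 = 8
  S = [[8, 1.3333],
 [1.3333, 8]].

Step 3 — invert S. det(S) = 8·8 - (1.3333)² = 62.2222.
  S^{-1} = (1/det) · [[d, -b], [-b, a]] = [[0.1286, -0.0214],
 [-0.0214, 0.1286]].

Step 4 — quadratic form (x̄ - mu_0)^T · S^{-1} · (x̄ - mu_0):
  S^{-1} · (x̄ - mu_0) = (-0.0214, 0.1286),
  (x̄ - mu_0)^T · [...] = (0)·(-0.0214) + (1)·(0.1286) = 0.1286.

Step 5 — scale by n: T² = 4 · 0.1286 = 0.5143.

T² ≈ 0.5143


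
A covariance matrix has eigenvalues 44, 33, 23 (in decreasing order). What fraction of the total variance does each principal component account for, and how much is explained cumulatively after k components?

Step 1 — total variance = trace(Sigma) = Σ λ_i = 44 + 33 + 23 = 100.

Step 2 — fraction explained by component i = λ_i / Σ λ:
  PC1: 44/100 = 0.44
  PC2: 33/100 = 0.33
  PC3: 23/100 = 0.23

Step 3 — cumulative fraction after k components = (λ_1 + ... + λ_k) / Σ λ:
  k = 1: 44/100 = 0.44
  k = 2: (44 + 33)/100 = 77/100 = 0.77
  k = 3: (44 + 33 + 23)/100 = 100/100 = 1

Summary (fraction, with percent):

explained: PC1 0.44 (44%), PC2 0.33 (33%), PC3 0.23 (23%);  cumulative: 0.44, 0.77, 1


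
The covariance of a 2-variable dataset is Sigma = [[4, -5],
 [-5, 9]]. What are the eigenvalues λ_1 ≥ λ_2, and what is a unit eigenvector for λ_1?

Step 1 — characteristic polynomial of 2×2 Sigma:
  det(Sigma - λI) = λ² - trace · λ + det = 0.
  trace = 4 + 9 = 13, det = 4·9 - (-5)² = 11.
Step 2 — discriminant:
  Δ = trace² - 4·det = 169 - 44 = 125.
Step 3 — eigenvalues:
  λ = (trace ± √Δ)/2 = (13 ± 11.1803)/2,
  λ_1 = 12.0902,  λ_2 = 0.9098.

Step 4 — unit eigenvector for λ_1: solve (Sigma - λ_1 I)v = 0. First row:
  (4 - 12.0902)·v_x + (-5)·v_y = 0, i.e. (-8.0902)·v_x + (-5)·v_y = 0,
  so v ∝ (b, λ_1 - a) = (-5, 8.0902); multiply by -1 so the first entry is positive: u = (5, -8.0902).
  ||u|| = √((5)² + (-8.0902)²) = √(90.4508) ≈ 9.5106,
  v_1 = u/||u|| ≈ (0.5257, -0.8507) (||v_1|| = 1).

λ_1 = 12.0902,  λ_2 = 0.9098;  v_1 ≈ (0.5257, -0.8507)


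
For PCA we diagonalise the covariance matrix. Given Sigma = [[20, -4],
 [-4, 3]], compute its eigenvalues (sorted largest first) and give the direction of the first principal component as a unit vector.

Step 1 — characteristic polynomial of 2×2 Sigma:
  det(Sigma - λI) = λ² - trace · λ + det = 0.
  trace = 20 + 3 = 23, det = 20·3 - (-4)² = 44.
Step 2 — discriminant:
  Δ = trace² - 4·det = 529 - 176 = 353.
Step 3 — eigenvalues:
  λ = (trace ± √Δ)/2 = (23 ± 18.7883)/2,
  λ_1 = 20.8941,  λ_2 = 2.1059.

Step 4 — unit eigenvector for λ_1: solve (Sigma - λ_1 I)v = 0. First row:
  (20 - 20.8941)·v_x + (-4)·v_y = 0, i.e. (-0.8941)·v_x + (-4)·v_y = 0,
  so v ∝ (b, λ_1 - a) = (-4, 0.8941); multiply by -1 so the first entry is positive: u = (4, -0.8941).
  ||u|| = √((4)² + (-0.8941)²) = √(16.7995) ≈ 4.0987,
  v_1 = u/||u|| ≈ (0.9759, -0.2182) (||v_1|| = 1).

λ_1 = 20.8941,  λ_2 = 2.1059;  v_1 ≈ (0.9759, -0.2182)


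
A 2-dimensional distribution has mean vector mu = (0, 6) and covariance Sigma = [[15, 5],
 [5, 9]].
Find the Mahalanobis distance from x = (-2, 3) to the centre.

Step 1 — centre the observation: (x - mu) = (-2, -3).

Step 2 — invert Sigma. det(Sigma) = 15·9 - (5)² = 110.
  Sigma^{-1} = (1/det) · [[d, -b], [-b, a]] = [[0.0818, -0.0455],
 [-0.0455, 0.1364]].

Step 3 — form the quadratic (x - mu)^T · Sigma^{-1} · (x - mu):
  Sigma^{-1} · (x - mu) = (-0.0273, -0.3182).
  (x - mu)^T · [Sigma^{-1} · (x - mu)] = (-2)·(-0.0273) + (-3)·(-0.3182) = 1.0091.

Step 4 — take square root: d = √(1.0091) ≈ 1.0045.

d(x, mu) = √(1.0091) ≈ 1.0045


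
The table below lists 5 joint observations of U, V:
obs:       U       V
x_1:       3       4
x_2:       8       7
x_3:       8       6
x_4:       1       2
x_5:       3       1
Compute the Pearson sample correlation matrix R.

Step 1 — column means:
  mean(U) = (3 + 8 + 8 + 1 + 3) / 5 = 23/5 = 4.6
  mean(V) = (4 + 7 + 6 + 2 + 1) / 5 = 20/5 = 4

Step 2 — sample variances and covariances s[i,j] = (1/(n-1)) · Σ_k (x_{k,i} - mean_i) · (x_{k,j} - mean_j), with n-1 = 4:
  s[U,U] = ((-1.6)·(-1.6) + (3.4)·(3.4) + (3.4)·(3.4) + (-3.6)·(-3.6) + (-1.6)·(-1.6)) / 4 = 41.2/4 = 10.3
  s[U,V] = ((-1.6)·(0) + (3.4)·(3) + (3.4)·(2) + (-3.6)·(-2) + (-1.6)·(-3)) / 4 = 29/4 = 7.25
  s[V,V] = ((0)·(0) + (3)·(3) + (2)·(2) + (-2)·(-2) + (-3)·(-3)) / 4 = 26/4 = 6.5
  Sample standard deviations s_i = √(s[i,i]):
  s(U) = √(10.3) = 3.2094
  s(V) = √(6.5) = 2.5495

Step 3 — r_{ij} = s_{ij} / (s_i · s_j):
  r[U,U] = 1 (diagonal).
  r[U,V] = 7.25 / (3.2094 · 2.5495) = 7.25 / 8.1823 = 0.8861
  r[V,V] = 1 (diagonal).

R is symmetric with unit diagonal. Assembling:

R = [[1, 0.8861],
 [0.8861, 1]]


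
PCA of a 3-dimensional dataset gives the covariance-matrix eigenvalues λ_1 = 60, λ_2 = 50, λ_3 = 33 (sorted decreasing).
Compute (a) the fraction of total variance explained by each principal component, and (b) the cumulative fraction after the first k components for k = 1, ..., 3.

Step 1 — total variance = trace(Sigma) = Σ λ_i = 60 + 50 + 33 = 143.

Step 2 — fraction explained by component i = λ_i / Σ λ:
  PC1: 60/143 = 0.4196
  PC2: 50/143 = 0.3497
  PC3: 33/143 = 0.2308

Step 3 — cumulative fraction after k components = (λ_1 + ... + λ_k) / Σ λ:
  k = 1: 60/143 = 0.4196
  k = 2: (60 + 50)/143 = 110/143 = 0.7692
  k = 3: (60 + 50 + 33)/143 = 143/143 = 1

Summary (fraction, with percent):

explained: PC1 0.4196 (41.96%), PC2 0.3497 (34.97%), PC3 0.2308 (23.08%);  cumulative: 0.4196, 0.7692, 1


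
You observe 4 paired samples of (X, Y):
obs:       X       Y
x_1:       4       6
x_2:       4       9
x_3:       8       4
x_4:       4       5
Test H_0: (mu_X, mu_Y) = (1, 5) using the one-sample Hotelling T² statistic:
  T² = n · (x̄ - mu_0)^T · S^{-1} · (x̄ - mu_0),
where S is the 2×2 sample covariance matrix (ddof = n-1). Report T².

Step 1 — sample mean vector:
  mean(X) = (4 + 4 + 8 + 4) / 4 = 20/4 = 5
  mean(Y) = (6 + 9 + 4 + 5) / 4 = 24/4 = 6
  x̄ = (5, 6),  deviation x̄ - mu_0 = (5, 6) - (1, 5) = (4, 1).

Step 2 — sample covariance matrix, S[i,j] = (1/(n-1)) · Σ_k (x_{k,i} - mean_i) · (x_{k,j} - mean_j), divisor n-1 = 3:
  S[X,X] = ((-1)·(-1) + (-1)·(-1) + (3)·(3) + (-1)·(-1)) / 3 = 12/3 = 4
  S[X,Y] = ((-1)·(0) + (-1)·(3) + (3)·(-2) + (-1)·(-1)) / 3 = -8/3 = -2.6667
  S[Y,Y] = ((0)·(0) + (3)·(3) + (-2)·(-2) + (-1)·(-1)) / 3 = 14/3 = 4.6667
  S = [[4, -2.6667],
 [-2.6667, 4.6667]].

Step 3 — invert S. det(S) = 4·4.6667 - (-2.6667)² = 11.5556.
  S^{-1} = (1/det) · [[d, -b], [-b, a]] = [[0.4038, 0.2308],
 [0.2308, 0.3462]].

Step 4 — quadratic form (x̄ - mu_0)^T · S^{-1} · (x̄ - mu_0):
  S^{-1} · (x̄ - mu_0) = (1.8462, 1.2692),
  (x̄ - mu_0)^T · [...] = (4)·(1.8462) + (1)·(1.2692) = 8.6538.

Step 5 — scale by n: T² = 4 · 8.6538 = 34.6154.

T² ≈ 34.6154


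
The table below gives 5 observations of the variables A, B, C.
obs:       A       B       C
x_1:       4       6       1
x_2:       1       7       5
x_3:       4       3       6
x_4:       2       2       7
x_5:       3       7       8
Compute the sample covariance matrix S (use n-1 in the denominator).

Step 1 — column means:
  mean(A) = (4 + 1 + 4 + 2 + 3) / 5 = 14/5 = 2.8
  mean(B) = (6 + 7 + 3 + 2 + 7) / 5 = 25/5 = 5
  mean(C) = (1 + 5 + 6 + 7 + 8) / 5 = 27/5 = 5.4

Step 2 — sample covariance S[i,j] = (1/(n-1)) · Σ_k (x_{k,i} - mean_i) · (x_{k,j} - mean_j), with n-1 = 4.
  S[A,A] = ((1.2)·(1.2) + (-1.8)·(-1.8) + (1.2)·(1.2) + (-0.8)·(-0.8) + (0.2)·(0.2)) / 4 = 6.8/4 = 1.7
  S[A,B] = ((1.2)·(1) + (-1.8)·(2) + (1.2)·(-2) + (-0.8)·(-3) + (0.2)·(2)) / 4 = -2/4 = -0.5
  S[A,C] = ((1.2)·(-4.4) + (-1.8)·(-0.4) + (1.2)·(0.6) + (-0.8)·(1.6) + (0.2)·(2.6)) / 4 = -4.6/4 = -1.15
  S[B,B] = ((1)·(1) + (2)·(2) + (-2)·(-2) + (-3)·(-3) + (2)·(2)) / 4 = 22/4 = 5.5
  S[B,C] = ((1)·(-4.4) + (2)·(-0.4) + (-2)·(0.6) + (-3)·(1.6) + (2)·(2.6)) / 4 = -6/4 = -1.5
  S[C,C] = ((-4.4)·(-4.4) + (-0.4)·(-0.4) + (0.6)·(0.6) + (1.6)·(1.6) + (2.6)·(2.6)) / 4 = 29.2/4 = 7.3

S is symmetric (S[j,i] = S[i,j]). Assembling:

S = [[1.7, -0.5, -1.15],
 [-0.5, 5.5, -1.5],
 [-1.15, -1.5, 7.3]]


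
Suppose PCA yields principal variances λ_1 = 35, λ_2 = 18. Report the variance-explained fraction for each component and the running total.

Step 1 — total variance = trace(Sigma) = Σ λ_i = 35 + 18 = 53.

Step 2 — fraction explained by component i = λ_i / Σ λ:
  PC1: 35/53 = 0.6604
  PC2: 18/53 = 0.3396

Step 3 — cumulative fraction after k components = (λ_1 + ... + λ_k) / Σ λ:
  k = 1: 35/53 = 0.6604
  k = 2: (35 + 18)/53 = 53/53 = 1

Summary (fraction, with percent):

explained: PC1 0.6604 (66.04%), PC2 0.3396 (33.96%);  cumulative: 0.6604, 1


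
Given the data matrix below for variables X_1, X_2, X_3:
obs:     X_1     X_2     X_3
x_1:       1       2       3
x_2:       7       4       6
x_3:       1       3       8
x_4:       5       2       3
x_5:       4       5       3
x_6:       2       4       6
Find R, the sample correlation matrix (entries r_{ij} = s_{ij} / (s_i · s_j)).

Step 1 — column means:
  mean(X_1) = (1 + 7 + 1 + 5 + 4 + 2) / 6 = 20/6 = 3.3333
  mean(X_2) = (2 + 4 + 3 + 2 + 5 + 4) / 6 = 20/6 = 3.3333
  mean(X_3) = (3 + 6 + 8 + 3 + 3 + 6) / 6 = 29/6 = 4.8333

Step 2 — sample variances and covariances s[i,j] = (1/(n-1)) · Σ_k (x_{k,i} - mean_i) · (x_{k,j} - mean_j), with n-1 = 5:
  s[X_1,X_1] = ((-2.3333)·(-2.3333) + (3.6667)·(3.6667) + (-2.3333)·(-2.3333) + (1.6667)·(1.6667) + (0.6667)·(0.6667) + (-1.3333)·(-1.3333)) / 5 = 29.3333/5 = 5.8667
  s[X_1,X_2] = ((-2.3333)·(-1.3333) + (3.6667)·(0.6667) + (-2.3333)·(-0.3333) + (1.6667)·(-1.3333) + (0.6667)·(1.6667) + (-1.3333)·(0.6667)) / 5 = 4.3333/5 = 0.8667
  s[X_1,X_3] = ((-2.3333)·(-1.8333) + (3.6667)·(1.1667) + (-2.3333)·(3.1667) + (1.6667)·(-1.8333) + (0.6667)·(-1.8333) + (-1.3333)·(1.1667)) / 5 = -4.6667/5 = -0.9333
  s[X_2,X_2] = ((-1.3333)·(-1.3333) + (0.6667)·(0.6667) + (-0.3333)·(-0.3333) + (-1.3333)·(-1.3333) + (1.6667)·(1.6667) + (0.6667)·(0.6667)) / 5 = 7.3333/5 = 1.4667
  s[X_2,X_3] = ((-1.3333)·(-1.8333) + (0.6667)·(1.1667) + (-0.3333)·(3.1667) + (-1.3333)·(-1.8333) + (1.6667)·(-1.8333) + (0.6667)·(1.1667)) / 5 = 2.3333/5 = 0.4667
  s[X_3,X_3] = ((-1.8333)·(-1.8333) + (1.1667)·(1.1667) + (3.1667)·(3.1667) + (-1.8333)·(-1.8333) + (-1.8333)·(-1.8333) + (1.1667)·(1.1667)) / 5 = 22.8333/5 = 4.5667
  Sample standard deviations s_i = √(s[i,i]):
  s(X_1) = √(5.8667) = 2.4221
  s(X_2) = √(1.4667) = 1.2111
  s(X_3) = √(4.5667) = 2.137

Step 3 — r_{ij} = s_{ij} / (s_i · s_j):
  r[X_1,X_1] = 1 (diagonal).
  r[X_1,X_2] = 0.8667 / (2.4221 · 1.2111) = 0.8667 / 2.9333 = 0.2955
  r[X_1,X_3] = -0.9333 / (2.4221 · 2.137) = -0.9333 / 5.176 = -0.1803
  r[X_2,X_2] = 1 (diagonal).
  r[X_2,X_3] = 0.4667 / (1.2111 · 2.137) = 0.4667 / 2.588 = 0.1803
  r[X_3,X_3] = 1 (diagonal).

R is symmetric with unit diagonal. Assembling:

R = [[1, 0.2955, -0.1803],
 [0.2955, 1, 0.1803],
 [-0.1803, 0.1803, 1]]


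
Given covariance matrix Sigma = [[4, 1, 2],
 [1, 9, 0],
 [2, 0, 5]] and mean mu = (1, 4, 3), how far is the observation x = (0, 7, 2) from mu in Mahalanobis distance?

Step 1 — centre the observation: (x - mu) = (-1, 3, -1).

Step 2 — invert Sigma (cofactor / det for 3×3, or solve directly):
  Sigma^{-1} = [[0.3237, -0.036, -0.1295],
 [-0.036, 0.1151, 0.0144],
 [-0.1295, 0.0144, 0.2518]].

Step 3 — form the quadratic (x - mu)^T · Sigma^{-1} · (x - mu):
  Sigma^{-1} · (x - mu) = (-0.3022, 0.3669, -0.0791).
  (x - mu)^T · [Sigma^{-1} · (x - mu)] = (-1)·(-0.3022) + (3)·(0.3669) + (-1)·(-0.0791) = 1.482.

Step 4 — take square root: d = √(1.482) ≈ 1.2174.

d(x, mu) = √(1.482) ≈ 1.2174


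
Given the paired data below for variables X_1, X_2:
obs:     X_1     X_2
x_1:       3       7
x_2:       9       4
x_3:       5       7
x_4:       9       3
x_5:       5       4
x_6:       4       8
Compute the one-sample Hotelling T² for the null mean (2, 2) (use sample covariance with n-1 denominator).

Step 1 — sample mean vector:
  mean(X_1) = (3 + 9 + 5 + 9 + 5 + 4) / 6 = 35/6 = 5.8333
  mean(X_2) = (7 + 4 + 7 + 3 + 4 + 8) / 6 = 33/6 = 5.5
  x̄ = (5.8333, 5.5),  deviation x̄ - mu_0 = (5.8333, 5.5) - (2, 2) = (3.8333, 3.5).

Step 2 — sample covariance matrix, S[i,j] = (1/(n-1)) · Σ_k (x_{k,i} - mean_i) · (x_{k,j} - mean_j), divisor n-1 = 5:
  S[X_1,X_1] = ((-2.8333)·(-2.8333) + (3.1667)·(3.1667) + (-0.8333)·(-0.8333) + (3.1667)·(3.1667) + (-0.8333)·(-0.8333) + (-1.8333)·(-1.8333)) / 5 = 32.8333/5 = 6.5667
  S[X_1,X_2] = ((-2.8333)·(1.5) + (3.1667)·(-1.5) + (-0.8333)·(1.5) + (3.1667)·(-2.5) + (-0.8333)·(-1.5) + (-1.8333)·(2.5)) / 5 = -21.5/5 = -4.3
  S[X_2,X_2] = ((1.5)·(1.5) + (-1.5)·(-1.5) + (1.5)·(1.5) + (-2.5)·(-2.5) + (-1.5)·(-1.5) + (2.5)·(2.5)) / 5 = 21.5/5 = 4.3
  S = [[6.5667, -4.3],
 [-4.3, 4.3]].

Step 3 — invert S. det(S) = 6.5667·4.3 - (-4.3)² = 9.7467.
  S^{-1} = (1/det) · [[d, -b], [-b, a]] = [[0.4412, 0.4412],
 [0.4412, 0.6737]].

Step 4 — quadratic form (x̄ - mu_0)^T · S^{-1} · (x̄ - mu_0):
  S^{-1} · (x̄ - mu_0) = (3.2353, 4.0492),
  (x̄ - mu_0)^T · [...] = (3.8333)·(3.2353) + (3.5)·(4.0492) = 26.5743.

Step 5 — scale by n: T² = 6 · 26.5743 = 159.446.

T² ≈ 159.446


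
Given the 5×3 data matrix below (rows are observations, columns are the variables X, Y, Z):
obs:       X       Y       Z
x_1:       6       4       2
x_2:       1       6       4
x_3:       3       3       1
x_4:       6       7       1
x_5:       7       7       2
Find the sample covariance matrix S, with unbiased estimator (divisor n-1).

Step 1 — column means:
  mean(X) = (6 + 1 + 3 + 6 + 7) / 5 = 23/5 = 4.6
  mean(Y) = (4 + 6 + 3 + 7 + 7) / 5 = 27/5 = 5.4
  mean(Z) = (2 + 4 + 1 + 1 + 2) / 5 = 10/5 = 2

Step 2 — sample covariance S[i,j] = (1/(n-1)) · Σ_k (x_{k,i} - mean_i) · (x_{k,j} - mean_j), with n-1 = 4.
  S[X,X] = ((1.4)·(1.4) + (-3.6)·(-3.6) + (-1.6)·(-1.6) + (1.4)·(1.4) + (2.4)·(2.4)) / 4 = 25.2/4 = 6.3
  S[X,Y] = ((1.4)·(-1.4) + (-3.6)·(0.6) + (-1.6)·(-2.4) + (1.4)·(1.6) + (2.4)·(1.6)) / 4 = 5.8/4 = 1.45
  S[X,Z] = ((1.4)·(0) + (-3.6)·(2) + (-1.6)·(-1) + (1.4)·(-1) + (2.4)·(0)) / 4 = -7/4 = -1.75
  S[Y,Y] = ((-1.4)·(-1.4) + (0.6)·(0.6) + (-2.4)·(-2.4) + (1.6)·(1.6) + (1.6)·(1.6)) / 4 = 13.2/4 = 3.3
  S[Y,Z] = ((-1.4)·(0) + (0.6)·(2) + (-2.4)·(-1) + (1.6)·(-1) + (1.6)·(0)) / 4 = 2/4 = 0.5
  S[Z,Z] = ((0)·(0) + (2)·(2) + (-1)·(-1) + (-1)·(-1) + (0)·(0)) / 4 = 6/4 = 1.5

S is symmetric (S[j,i] = S[i,j]). Assembling:

S = [[6.3, 1.45, -1.75],
 [1.45, 3.3, 0.5],
 [-1.75, 0.5, 1.5]]


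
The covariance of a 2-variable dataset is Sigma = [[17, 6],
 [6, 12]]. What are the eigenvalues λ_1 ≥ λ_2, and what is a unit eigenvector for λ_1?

Step 1 — characteristic polynomial of 2×2 Sigma:
  det(Sigma - λI) = λ² - trace · λ + det = 0.
  trace = 17 + 12 = 29, det = 17·12 - (6)² = 168.
Step 2 — discriminant:
  Δ = trace² - 4·det = 841 - 672 = 169.
Step 3 — eigenvalues:
  λ = (trace ± √Δ)/2 = (29 ± 13)/2,
  λ_1 = 21,  λ_2 = 8.

Step 4 — unit eigenvector for λ_1: solve (Sigma - λ_1 I)v = 0. First row:
  (17 - 21)·v_x + (6)·v_y = 0, i.e. (-4)·v_x + (6)·v_y = 0,
  so v ∝ (b, λ_1 - a) = (6, 4) = u.
  ||u|| = √((6)² + (4)²) = √(52) ≈ 7.2111,
  v_1 = u/||u|| ≈ (0.8321, 0.5547) (||v_1|| = 1).

λ_1 = 21,  λ_2 = 8;  v_1 ≈ (0.8321, 0.5547)


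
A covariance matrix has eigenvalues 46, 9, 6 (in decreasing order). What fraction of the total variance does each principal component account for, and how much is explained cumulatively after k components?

Step 1 — total variance = trace(Sigma) = Σ λ_i = 46 + 9 + 6 = 61.

Step 2 — fraction explained by component i = λ_i / Σ λ:
  PC1: 46/61 = 0.7541
  PC2: 9/61 = 0.1475
  PC3: 6/61 = 0.0984

Step 3 — cumulative fraction after k components = (λ_1 + ... + λ_k) / Σ λ:
  k = 1: 46/61 = 0.7541
  k = 2: (46 + 9)/61 = 55/61 = 0.9016
  k = 3: (46 + 9 + 6)/61 = 61/61 = 1

Summary (fraction, with percent):

explained: PC1 0.7541 (75.41%), PC2 0.1475 (14.75%), PC3 0.0984 (9.84%);  cumulative: 0.7541, 0.9016, 1


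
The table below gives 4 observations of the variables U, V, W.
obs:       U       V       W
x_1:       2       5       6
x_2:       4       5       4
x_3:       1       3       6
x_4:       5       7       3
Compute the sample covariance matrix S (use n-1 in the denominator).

Step 1 — column means:
  mean(U) = (2 + 4 + 1 + 5) / 4 = 12/4 = 3
  mean(V) = (5 + 5 + 3 + 7) / 4 = 20/4 = 5
  mean(W) = (6 + 4 + 6 + 3) / 4 = 19/4 = 4.75

Step 2 — sample covariance S[i,j] = (1/(n-1)) · Σ_k (x_{k,i} - mean_i) · (x_{k,j} - mean_j), with n-1 = 3.
  S[U,U] = ((-1)·(-1) + (1)·(1) + (-2)·(-2) + (2)·(2)) / 3 = 10/3 = 3.3333
  S[U,V] = ((-1)·(0) + (1)·(0) + (-2)·(-2) + (2)·(2)) / 3 = 8/3 = 2.6667
  S[U,W] = ((-1)·(1.25) + (1)·(-0.75) + (-2)·(1.25) + (2)·(-1.75)) / 3 = -8/3 = -2.6667
  S[V,V] = ((0)·(0) + (0)·(0) + (-2)·(-2) + (2)·(2)) / 3 = 8/3 = 2.6667
  S[V,W] = ((0)·(1.25) + (0)·(-0.75) + (-2)·(1.25) + (2)·(-1.75)) / 3 = -6/3 = -2
  S[W,W] = ((1.25)·(1.25) + (-0.75)·(-0.75) + (1.25)·(1.25) + (-1.75)·(-1.75)) / 3 = 6.75/3 = 2.25

S is symmetric (S[j,i] = S[i,j]). Assembling:

S = [[3.3333, 2.6667, -2.6667],
 [2.6667, 2.6667, -2],
 [-2.6667, -2, 2.25]]


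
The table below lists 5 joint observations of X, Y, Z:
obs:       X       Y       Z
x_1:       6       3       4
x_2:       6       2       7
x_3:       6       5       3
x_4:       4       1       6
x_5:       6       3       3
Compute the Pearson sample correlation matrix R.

Step 1 — column means:
  mean(X) = (6 + 6 + 6 + 4 + 6) / 5 = 28/5 = 5.6
  mean(Y) = (3 + 2 + 5 + 1 + 3) / 5 = 14/5 = 2.8
  mean(Z) = (4 + 7 + 3 + 6 + 3) / 5 = 23/5 = 4.6

Step 2 — sample variances and covariances s[i,j] = (1/(n-1)) · Σ_k (x_{k,i} - mean_i) · (x_{k,j} - mean_j), with n-1 = 4:
  s[X,X] = ((0.4)·(0.4) + (0.4)·(0.4) + (0.4)·(0.4) + (-1.6)·(-1.6) + (0.4)·(0.4)) / 4 = 3.2/4 = 0.8
  s[X,Y] = ((0.4)·(0.2) + (0.4)·(-0.8) + (0.4)·(2.2) + (-1.6)·(-1.8) + (0.4)·(0.2)) / 4 = 3.6/4 = 0.9
  s[X,Z] = ((0.4)·(-0.6) + (0.4)·(2.4) + (0.4)·(-1.6) + (-1.6)·(1.4) + (0.4)·(-1.6)) / 4 = -2.8/4 = -0.7
  s[Y,Y] = ((0.2)·(0.2) + (-0.8)·(-0.8) + (2.2)·(2.2) + (-1.8)·(-1.8) + (0.2)·(0.2)) / 4 = 8.8/4 = 2.2
  s[Y,Z] = ((0.2)·(-0.6) + (-0.8)·(2.4) + (2.2)·(-1.6) + (-1.8)·(1.4) + (0.2)·(-1.6)) / 4 = -8.4/4 = -2.1
  s[Z,Z] = ((-0.6)·(-0.6) + (2.4)·(2.4) + (-1.6)·(-1.6) + (1.4)·(1.4) + (-1.6)·(-1.6)) / 4 = 13.2/4 = 3.3
  Sample standard deviations s_i = √(s[i,i]):
  s(X) = √(0.8) = 0.8944
  s(Y) = √(2.2) = 1.4832
  s(Z) = √(3.3) = 1.8166

Step 3 — r_{ij} = s_{ij} / (s_i · s_j):
  r[X,X] = 1 (diagonal).
  r[X,Y] = 0.9 / (0.8944 · 1.4832) = 0.9 / 1.3266 = 0.6784
  r[X,Z] = -0.7 / (0.8944 · 1.8166) = -0.7 / 1.6248 = -0.4308
  r[Y,Y] = 1 (diagonal).
  r[Y,Z] = -2.1 / (1.4832 · 1.8166) = -2.1 / 2.6944 = -0.7794
  r[Z,Z] = 1 (diagonal).

R is symmetric with unit diagonal. Assembling:

R = [[1, 0.6784, -0.4308],
 [0.6784, 1, -0.7794],
 [-0.4308, -0.7794, 1]]


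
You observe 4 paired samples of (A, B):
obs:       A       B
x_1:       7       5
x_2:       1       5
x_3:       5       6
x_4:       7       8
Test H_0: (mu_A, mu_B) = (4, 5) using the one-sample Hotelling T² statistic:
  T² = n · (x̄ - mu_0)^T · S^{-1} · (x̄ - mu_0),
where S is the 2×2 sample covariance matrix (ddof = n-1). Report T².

Step 1 — sample mean vector:
  mean(A) = (7 + 1 + 5 + 7) / 4 = 20/4 = 5
  mean(B) = (5 + 5 + 6 + 8) / 4 = 24/4 = 6
  x̄ = (5, 6),  deviation x̄ - mu_0 = (5, 6) - (4, 5) = (1, 1).

Step 2 — sample covariance matrix, S[i,j] = (1/(n-1)) · Σ_k (x_{k,i} - mean_i) · (x_{k,j} - mean_j), divisor n-1 = 3:
  S[A,A] = ((2)·(2) + (-4)·(-4) + (0)·(0) + (2)·(2)) / 3 = 24/3 = 8
  S[A,B] = ((2)·(-1) + (-4)·(-1) + (0)·(0) + (2)·(2)) / 3 = 6/3 = 2
  S[B,B] = ((-1)·(-1) + (-1)·(-1) + (0)·(0) + (2)·(2)) / 3 = 6/3 = 2
  S = [[8, 2],
 [2, 2]].

Step 3 — invert S. det(S) = 8·2 - (2)² = 12.
  S^{-1} = (1/det) · [[d, -b], [-b, a]] = [[0.1667, -0.1667],
 [-0.1667, 0.6667]].

Step 4 — quadratic form (x̄ - mu_0)^T · S^{-1} · (x̄ - mu_0):
  S^{-1} · (x̄ - mu_0) = (0, 0.5),
  (x̄ - mu_0)^T · [...] = (1)·(0) + (1)·(0.5) = 0.5.

Step 5 — scale by n: T² = 4 · 0.5 = 2.

T² ≈ 2


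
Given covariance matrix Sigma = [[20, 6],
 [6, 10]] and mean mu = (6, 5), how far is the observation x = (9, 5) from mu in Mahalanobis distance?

Step 1 — centre the observation: (x - mu) = (3, 0).

Step 2 — invert Sigma. det(Sigma) = 20·10 - (6)² = 164.
  Sigma^{-1} = (1/det) · [[d, -b], [-b, a]] = [[0.061, -0.0366],
 [-0.0366, 0.122]].

Step 3 — form the quadratic (x - mu)^T · Sigma^{-1} · (x - mu):
  Sigma^{-1} · (x - mu) = (0.1829, -0.1098).
  (x - mu)^T · [Sigma^{-1} · (x - mu)] = (3)·(0.1829) + (0)·(-0.1098) = 0.5488.

Step 4 — take square root: d = √(0.5488) ≈ 0.7408.

d(x, mu) = √(0.5488) ≈ 0.7408


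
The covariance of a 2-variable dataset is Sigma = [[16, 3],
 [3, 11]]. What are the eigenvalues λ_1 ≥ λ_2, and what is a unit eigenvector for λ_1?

Step 1 — characteristic polynomial of 2×2 Sigma:
  det(Sigma - λI) = λ² - trace · λ + det = 0.
  trace = 16 + 11 = 27, det = 16·11 - (3)² = 167.
Step 2 — discriminant:
  Δ = trace² - 4·det = 729 - 668 = 61.
Step 3 — eigenvalues:
  λ = (trace ± √Δ)/2 = (27 ± 7.8102)/2,
  λ_1 = 17.4051,  λ_2 = 9.5949.

Step 4 — unit eigenvector for λ_1: solve (Sigma - λ_1 I)v = 0. First row:
  (16 - 17.4051)·v_x + (3)·v_y = 0, i.e. (-1.4051)·v_x + (3)·v_y = 0,
  so v ∝ (b, λ_1 - a) = (3, 1.4051) = u.
  ||u|| = √((3)² + (1.4051)²) = √(10.9744) ≈ 3.3128,
  v_1 = u/||u|| ≈ (0.9056, 0.4242) (||v_1|| = 1).

λ_1 = 17.4051,  λ_2 = 9.5949;  v_1 ≈ (0.9056, 0.4242)


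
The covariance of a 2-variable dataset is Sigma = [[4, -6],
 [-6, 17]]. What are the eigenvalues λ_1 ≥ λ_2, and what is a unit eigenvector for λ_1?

Step 1 — characteristic polynomial of 2×2 Sigma:
  det(Sigma - λI) = λ² - trace · λ + det = 0.
  trace = 4 + 17 = 21, det = 4·17 - (-6)² = 32.
Step 2 — discriminant:
  Δ = trace² - 4·det = 441 - 128 = 313.
Step 3 — eigenvalues:
  λ = (trace ± √Δ)/2 = (21 ± 17.6918)/2,
  λ_1 = 19.3459,  λ_2 = 1.6541.

Step 4 — unit eigenvector for λ_1: solve (Sigma - λ_1 I)v = 0. First row:
  (4 - 19.3459)·v_x + (-6)·v_y = 0, i.e. (-15.3459)·v_x + (-6)·v_y = 0,
  so v ∝ (b, λ_1 - a) = (-6, 15.3459); multiply by -1 so the first entry is positive: u = (6, -15.3459).
  ||u|| = √((6)² + (-15.3459)²) = √(271.4967) ≈ 16.4772,
  v_1 = u/||u|| ≈ (0.3641, -0.9313) (||v_1|| = 1).

λ_1 = 19.3459,  λ_2 = 1.6541;  v_1 ≈ (0.3641, -0.9313)


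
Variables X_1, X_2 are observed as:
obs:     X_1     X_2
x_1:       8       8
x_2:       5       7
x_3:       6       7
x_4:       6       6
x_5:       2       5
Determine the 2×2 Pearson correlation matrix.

Step 1 — column means:
  mean(X_1) = (8 + 5 + 6 + 6 + 2) / 5 = 27/5 = 5.4
  mean(X_2) = (8 + 7 + 7 + 6 + 5) / 5 = 33/5 = 6.6

Step 2 — sample variances and covariances s[i,j] = (1/(n-1)) · Σ_k (x_{k,i} - mean_i) · (x_{k,j} - mean_j), with n-1 = 4:
  s[X_1,X_1] = ((2.6)·(2.6) + (-0.4)·(-0.4) + (0.6)·(0.6) + (0.6)·(0.6) + (-3.4)·(-3.4)) / 4 = 19.2/4 = 4.8
  s[X_1,X_2] = ((2.6)·(1.4) + (-0.4)·(0.4) + (0.6)·(0.4) + (0.6)·(-0.6) + (-3.4)·(-1.6)) / 4 = 8.8/4 = 2.2
  s[X_2,X_2] = ((1.4)·(1.4) + (0.4)·(0.4) + (0.4)·(0.4) + (-0.6)·(-0.6) + (-1.6)·(-1.6)) / 4 = 5.2/4 = 1.3
  Sample standard deviations s_i = √(s[i,i]):
  s(X_1) = √(4.8) = 2.1909
  s(X_2) = √(1.3) = 1.1402

Step 3 — r_{ij} = s_{ij} / (s_i · s_j):
  r[X_1,X_1] = 1 (diagonal).
  r[X_1,X_2] = 2.2 / (2.1909 · 1.1402) = 2.2 / 2.498 = 0.8807
  r[X_2,X_2] = 1 (diagonal).

R is symmetric with unit diagonal. Assembling:

R = [[1, 0.8807],
 [0.8807, 1]]


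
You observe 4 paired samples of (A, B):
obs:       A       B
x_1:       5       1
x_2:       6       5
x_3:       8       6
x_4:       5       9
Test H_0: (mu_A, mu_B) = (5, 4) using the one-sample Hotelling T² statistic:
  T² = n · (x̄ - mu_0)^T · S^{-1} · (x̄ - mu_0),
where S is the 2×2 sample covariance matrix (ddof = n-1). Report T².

Step 1 — sample mean vector:
  mean(A) = (5 + 6 + 8 + 5) / 4 = 24/4 = 6
  mean(B) = (1 + 5 + 6 + 9) / 4 = 21/4 = 5.25
  x̄ = (6, 5.25),  deviation x̄ - mu_0 = (6, 5.25) - (5, 4) = (1, 1.25).

Step 2 — sample covariance matrix, S[i,j] = (1/(n-1)) · Σ_k (x_{k,i} - mean_i) · (x_{k,j} - mean_j), divisor n-1 = 3:
  S[A,A] = ((-1)·(-1) + (0)·(0) + (2)·(2) + (-1)·(-1)) / 3 = 6/3 = 2
  S[A,B] = ((-1)·(-4.25) + (0)·(-0.25) + (2)·(0.75) + (-1)·(3.75)) / 3 = 2/3 = 0.6667
  S[B,B] = ((-4.25)·(-4.25) + (-0.25)·(-0.25) + (0.75)·(0.75) + (3.75)·(3.75)) / 3 = 32.75/3 = 10.9167
  S = [[2, 0.6667],
 [0.6667, 10.9167]].

Step 3 — invert S. det(S) = 2·10.9167 - (0.6667)² = 21.3889.
  S^{-1} = (1/det) · [[d, -b], [-b, a]] = [[0.5104, -0.0312],
 [-0.0312, 0.0935]].

Step 4 — quadratic form (x̄ - mu_0)^T · S^{-1} · (x̄ - mu_0):
  S^{-1} · (x̄ - mu_0) = (0.4714, 0.0857),
  (x̄ - mu_0)^T · [...] = (1)·(0.4714) + (1.25)·(0.0857) = 0.5786.

Step 5 — scale by n: T² = 4 · 0.5786 = 2.3143.

T² ≈ 2.3143


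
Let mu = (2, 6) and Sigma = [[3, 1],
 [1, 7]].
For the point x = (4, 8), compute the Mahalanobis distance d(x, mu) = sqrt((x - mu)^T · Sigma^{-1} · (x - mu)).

Step 1 — centre the observation: (x - mu) = (2, 2).

Step 2 — invert Sigma. det(Sigma) = 3·7 - (1)² = 20.
  Sigma^{-1} = (1/det) · [[d, -b], [-b, a]] = [[0.35, -0.05],
 [-0.05, 0.15]].

Step 3 — form the quadratic (x - mu)^T · Sigma^{-1} · (x - mu):
  Sigma^{-1} · (x - mu) = (0.6, 0.2).
  (x - mu)^T · [Sigma^{-1} · (x - mu)] = (2)·(0.6) + (2)·(0.2) = 1.6.

Step 4 — take square root: d = √(1.6) ≈ 1.2649.

d(x, mu) = √(1.6) ≈ 1.2649


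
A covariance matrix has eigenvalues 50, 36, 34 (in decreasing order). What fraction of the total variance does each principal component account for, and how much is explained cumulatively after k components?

Step 1 — total variance = trace(Sigma) = Σ λ_i = 50 + 36 + 34 = 120.

Step 2 — fraction explained by component i = λ_i / Σ λ:
  PC1: 50/120 = 0.4167
  PC2: 36/120 = 0.3
  PC3: 34/120 = 0.2833

Step 3 — cumulative fraction after k components = (λ_1 + ... + λ_k) / Σ λ:
  k = 1: 50/120 = 0.4167
  k = 2: (50 + 36)/120 = 86/120 = 0.7167
  k = 3: (50 + 36 + 34)/120 = 120/120 = 1

Summary (fraction, with percent):

explained: PC1 0.4167 (41.67%), PC2 0.3 (30%), PC3 0.2833 (28.33%);  cumulative: 0.4167, 0.7167, 1
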